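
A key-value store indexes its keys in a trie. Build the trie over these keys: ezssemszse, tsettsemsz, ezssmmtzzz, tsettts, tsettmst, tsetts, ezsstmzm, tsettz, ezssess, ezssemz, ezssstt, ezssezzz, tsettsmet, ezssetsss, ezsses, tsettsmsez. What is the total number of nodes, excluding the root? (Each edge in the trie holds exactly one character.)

For each word, the new-node count is its length minus the longest prefix already in the trie:
  "ezssemszse" → 10 new (e, z, s, s, e, m, s, z, s, e)
  "tsettsemsz" → 10 new (t, s, e, t, t, s, e, m, s, z)
  "ezssmmtzzz" → prefix "ezss" already present; 6 new (m, m, t, z, z, z)
  "tsettts" → prefix "tsett" already present; 2 new (t, s)
  "tsettmst" → prefix "tsett" already present; 3 new (m, s, t)
  "tsetts" → prefix "tsetts" already present; 0 new (none)
  "ezsstmzm" → prefix "ezss" already present; 4 new (t, m, z, m)
  "tsettz" → prefix "tsett" already present; 1 new (z)
  "ezssess" → prefix "ezsse" already present; 2 new (s, s)
  "ezssemz" → prefix "ezssem" already present; 1 new (z)
  "ezssstt" → prefix "ezss" already present; 3 new (s, t, t)
  "ezssezzz" → prefix "ezsse" already present; 3 new (z, z, z)
  "tsettsmet" → prefix "tsetts" already present; 3 new (m, e, t)
  "ezssetsss" → prefix "ezsse" already present; 4 new (t, s, s, s)
  "ezsses" → prefix "ezsses" already present; 0 new (none)
  "tsettsmsez" → prefix "tsettsm" already present; 3 new (s, e, z)
Total nodes = 10 + 10 + 6 + 2 + 3 + 0 + 4 + 1 + 2 + 1 + 3 + 3 + 3 + 4 + 0 + 3 = 55

55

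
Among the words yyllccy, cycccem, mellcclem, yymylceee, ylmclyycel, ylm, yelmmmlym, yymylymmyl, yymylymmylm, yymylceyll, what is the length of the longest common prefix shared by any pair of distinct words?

10

Look for the deepest trie node that still has at least two words in its subtree.
e.g. "yymylymmyl" and "yymylymmylm" share the prefix "yymylymmyl" of length 10; no pair shares a longer one.
Longest shared-prefix length: 10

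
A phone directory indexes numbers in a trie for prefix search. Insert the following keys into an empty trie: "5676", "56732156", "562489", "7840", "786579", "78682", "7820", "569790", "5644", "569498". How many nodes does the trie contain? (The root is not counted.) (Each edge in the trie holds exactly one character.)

Trace insertions, counting only characters that open a new branch:
  "5676" → 4 new (5, 6, 7, 6)
  "56732156" → prefix "567" already present; 5 new (3, 2, 1, 5, 6)
  "562489" → prefix "56" already present; 4 new (2, 4, 8, 9)
  "7840" → 4 new (7, 8, 4, 0)
  "786579" → prefix "78" already present; 4 new (6, 5, 7, 9)
  "78682" → prefix "786" already present; 2 new (8, 2)
  "7820" → prefix "78" already present; 2 new (2, 0)
  "569790" → prefix "56" already present; 4 new (9, 7, 9, 0)
  "5644" → prefix "56" already present; 2 new (4, 4)
  "569498" → prefix "569" already present; 3 new (4, 9, 8)
Total nodes = 4 + 5 + 4 + 4 + 4 + 2 + 2 + 4 + 2 + 3 = 34

34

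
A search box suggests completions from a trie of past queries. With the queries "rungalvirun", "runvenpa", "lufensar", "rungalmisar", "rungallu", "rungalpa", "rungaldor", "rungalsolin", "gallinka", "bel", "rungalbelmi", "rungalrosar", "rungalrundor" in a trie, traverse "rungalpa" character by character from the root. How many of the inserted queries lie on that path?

1

Traverse "rungalpa" character by character; count nodes along the way that are marked as word ends.
Prefixes of the query that are stored words: "rungalpa"
Count: 1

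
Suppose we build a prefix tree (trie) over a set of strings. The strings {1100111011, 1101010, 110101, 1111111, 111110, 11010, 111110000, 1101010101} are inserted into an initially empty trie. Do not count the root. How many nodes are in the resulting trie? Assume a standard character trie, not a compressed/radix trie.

26

Insert word by word; a character creates a node only if that edge doesn't already exist:
  "1100111011" → 10 new (1, 1, 0, 0, 1, 1, 1, 0, 1, 1)
  "1101010" → prefix "110" already present; 4 new (1, 0, 1, 0)
  "110101" → prefix "110101" already present; 0 new (none)
  "1111111" → prefix "11" already present; 5 new (1, 1, 1, 1, 1)
  "111110" → prefix "11111" already present; 1 new (0)
  "11010" → prefix "11010" already present; 0 new (none)
  "111110000" → prefix "111110" already present; 3 new (0, 0, 0)
  "1101010101" → prefix "1101010" already present; 3 new (1, 0, 1)
Total nodes = 10 + 4 + 0 + 5 + 1 + 0 + 3 + 3 = 26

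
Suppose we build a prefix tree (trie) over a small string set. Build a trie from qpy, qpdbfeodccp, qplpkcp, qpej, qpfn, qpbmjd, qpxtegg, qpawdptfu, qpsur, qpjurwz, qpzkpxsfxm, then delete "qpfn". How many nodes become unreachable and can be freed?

2

After clearing the end-marker at "qpfn", prune upward until reaching a node still needed by another word.
The suffix "fn" (2 nodes) is used only by "qpfn"; the node for "qp" still has the child "y", so pruning stops there.
Nodes removed: 2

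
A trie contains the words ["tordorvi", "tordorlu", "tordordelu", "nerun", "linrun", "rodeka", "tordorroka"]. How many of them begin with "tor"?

Walk to "tor"; the words in its subtree are exactly those with that prefix.
Matches: "tordordelu", "tordorlu", "tordorroka", "tordorvi"
Count: 4

4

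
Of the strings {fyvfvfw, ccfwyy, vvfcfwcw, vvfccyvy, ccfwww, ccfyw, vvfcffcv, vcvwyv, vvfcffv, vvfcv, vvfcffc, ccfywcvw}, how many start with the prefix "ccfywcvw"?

Walk to "ccfywcvw"; the words in its subtree are exactly those with that prefix.
Words under "ccfywcvw": ccfywcvw
Count: 1

1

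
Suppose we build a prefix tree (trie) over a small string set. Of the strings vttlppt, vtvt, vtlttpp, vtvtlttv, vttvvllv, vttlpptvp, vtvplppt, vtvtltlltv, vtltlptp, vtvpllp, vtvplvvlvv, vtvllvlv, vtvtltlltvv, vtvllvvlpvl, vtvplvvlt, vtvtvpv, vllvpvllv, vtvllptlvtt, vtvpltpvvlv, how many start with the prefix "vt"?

Walk to "vt"; the words in its subtree are exactly those with that prefix.
Matches: "vtltlptp", "vtlttpp", "vttlppt", "vttlpptvp", "vttvvllv", "vtvllptlvtt", "vtvllvlv", "vtvllvvlpvl", "vtvpllp", "vtvplppt", "vtvpltpvvlv", "vtvplvvlt", "vtvplvvlvv", "vtvt", "vtvtltlltv", "vtvtltlltvv", "vtvtlttv", "vtvtvpv"
Count: 18

18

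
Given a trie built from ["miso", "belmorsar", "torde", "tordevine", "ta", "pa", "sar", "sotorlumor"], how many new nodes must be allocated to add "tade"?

2

The longest prefix of "tade" already in the trie is "ta" (length 2).
Each of the 2 remaining characters creates one node.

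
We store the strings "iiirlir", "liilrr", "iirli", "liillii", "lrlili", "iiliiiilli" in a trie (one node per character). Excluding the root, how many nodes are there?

32

Count nodes per top-level branch (shared prefixes stored once):
  'i'-branch (iiirlir, iiliiiilli, iirli): 18 nodes
  'l'-branch (liillii, liilrr, lrlili): 14 nodes
Sum: 32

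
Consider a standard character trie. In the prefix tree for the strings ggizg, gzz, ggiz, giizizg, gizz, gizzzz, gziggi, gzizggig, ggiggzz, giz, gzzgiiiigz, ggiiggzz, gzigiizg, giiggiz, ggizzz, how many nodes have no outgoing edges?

Leaves are exactly the stored words that no other stored word extends.
Those words: "ggiggzz", "ggiiggzz", "ggizg", "ggizzz", "giiggiz", "giizizg", "gizzzz", "gziggi", "gzigiizg", "gzizggig", "gzzgiiiigz"
Leaf count: 11

11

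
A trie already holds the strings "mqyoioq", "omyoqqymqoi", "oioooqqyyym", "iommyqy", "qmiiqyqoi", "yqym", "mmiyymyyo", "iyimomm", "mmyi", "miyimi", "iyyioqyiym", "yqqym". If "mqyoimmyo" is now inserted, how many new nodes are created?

4

"mqyoi" is already a path in the trie; the remaining "mmyo" must be added.
New nodes needed: |"mqyoimmyo"| − 5 = 9 − 5 = 4.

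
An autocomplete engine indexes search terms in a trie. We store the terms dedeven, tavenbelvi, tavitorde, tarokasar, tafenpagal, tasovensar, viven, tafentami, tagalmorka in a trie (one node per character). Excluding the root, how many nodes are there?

For each word, the new-node count is its length minus the longest prefix already in the trie:
  "dedeven" → 7 new (d, e, d, e, v, e, n)
  "tavenbelvi" → 10 new (t, a, v, e, n, b, e, l, v, i)
  "tavitorde" → prefix "tav" already present; 6 new (i, t, o, r, d, e)
  "tarokasar" → prefix "ta" already present; 7 new (r, o, k, a, s, a, r)
  "tafenpagal" → prefix "ta" already present; 8 new (f, e, n, p, a, g, a, l)
  "tasovensar" → prefix "ta" already present; 8 new (s, o, v, e, n, s, a, r)
  "viven" → 5 new (v, i, v, e, n)
  "tafentami" → prefix "tafen" already present; 4 new (t, a, m, i)
  "tagalmorka" → prefix "ta" already present; 8 new (g, a, l, m, o, r, k, a)
Total nodes = 7 + 10 + 6 + 7 + 8 + 8 + 5 + 4 + 8 = 63

63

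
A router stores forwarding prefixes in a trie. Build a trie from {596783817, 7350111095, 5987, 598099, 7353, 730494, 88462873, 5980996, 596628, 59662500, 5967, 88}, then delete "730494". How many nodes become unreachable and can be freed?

After clearing the end-marker at "730494", prune upward until reaching a node still needed by another word.
The suffix "0494" (4 nodes) is used only by "730494"; the node for "73" still has the child "5", so pruning stops there.
Nodes removed: 4

4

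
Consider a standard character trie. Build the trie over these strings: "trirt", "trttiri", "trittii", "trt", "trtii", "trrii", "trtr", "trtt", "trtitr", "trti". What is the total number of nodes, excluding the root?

22

For each word, the new-node count is its length minus the longest prefix already in the trie:
  "trirt" → 5 new (t, r, i, r, t)
  "trttiri" → prefix "tr" already present; 5 new (t, t, i, r, i)
  "trittii" → prefix "tri" already present; 4 new (t, t, i, i)
  "trt" → prefix "trt" already present; 0 new (none)
  "trtii" → prefix "trt" already present; 2 new (i, i)
  "trrii" → prefix "tr" already present; 3 new (r, i, i)
  "trtr" → prefix "trt" already present; 1 new (r)
  "trtt" → prefix "trtt" already present; 0 new (none)
  "trtitr" → prefix "trti" already present; 2 new (t, r)
  "trti" → prefix "trti" already present; 0 new (none)
Total nodes = 5 + 5 + 4 + 0 + 2 + 3 + 1 + 0 + 2 + 0 = 22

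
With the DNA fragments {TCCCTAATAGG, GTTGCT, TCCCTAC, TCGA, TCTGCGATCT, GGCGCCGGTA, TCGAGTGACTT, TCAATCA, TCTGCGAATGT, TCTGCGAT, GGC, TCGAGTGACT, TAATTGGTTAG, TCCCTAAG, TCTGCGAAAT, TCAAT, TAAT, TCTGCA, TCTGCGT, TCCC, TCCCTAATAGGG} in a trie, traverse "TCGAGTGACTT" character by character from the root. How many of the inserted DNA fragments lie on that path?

3

Walk "TCGAGTGACTT" from the root; an end-of-word marker is hit whenever a stored word is a prefix of "TCGAGTGACTT".
Prefixes of the query that are stored words: "TCGA", "TCGAGTGACT", "TCGAGTGACTT"
Count: 3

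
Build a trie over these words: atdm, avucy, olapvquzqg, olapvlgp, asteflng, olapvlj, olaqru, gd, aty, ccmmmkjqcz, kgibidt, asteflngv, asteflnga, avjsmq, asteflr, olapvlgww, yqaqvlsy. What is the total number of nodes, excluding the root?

69

Insert word by word; a character creates a node only if that edge doesn't already exist:
  "atdm" → 4 new (a, t, d, m)
  "avucy" → prefix "a" already present; 4 new (v, u, c, y)
  "olapvquzqg" → 10 new (o, l, a, p, v, q, u, z, q, g)
  "olapvlgp" → prefix "olapv" already present; 3 new (l, g, p)
  "asteflng" → prefix "a" already present; 7 new (s, t, e, f, l, n, g)
  "olapvlj" → prefix "olapvl" already present; 1 new (j)
  "olaqru" → prefix "ola" already present; 3 new (q, r, u)
  "gd" → 2 new (g, d)
  "aty" → prefix "at" already present; 1 new (y)
  "ccmmmkjqcz" → 10 new (c, c, m, m, m, k, j, q, c, z)
  "kgibidt" → 7 new (k, g, i, b, i, d, t)
  "asteflngv" → prefix "asteflng" already present; 1 new (v)
  "asteflnga" → prefix "asteflng" already present; 1 new (a)
  "avjsmq" → prefix "av" already present; 4 new (j, s, m, q)
  "asteflr" → prefix "astefl" already present; 1 new (r)
  "olapvlgww" → prefix "olapvlg" already present; 2 new (w, w)
  "yqaqvlsy" → 8 new (y, q, a, q, v, l, s, y)
Total nodes = 4 + 4 + 10 + 3 + 7 + 1 + 3 + 2 + 1 + 10 + 7 + 1 + 1 + 4 + 1 + 2 + 8 = 69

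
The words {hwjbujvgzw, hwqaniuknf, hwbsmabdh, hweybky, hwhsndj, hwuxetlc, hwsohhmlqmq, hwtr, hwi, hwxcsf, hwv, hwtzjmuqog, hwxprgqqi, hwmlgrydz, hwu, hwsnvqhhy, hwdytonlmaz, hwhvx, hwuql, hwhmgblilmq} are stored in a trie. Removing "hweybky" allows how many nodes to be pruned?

5

Walk "hweybky" from the leaf back toward the root, removing each node that no remaining word uses.
The suffix "eybky" (5 nodes) is used only by "hweybky"; the node for "hw" still has the child "j", so pruning stops there.
Nodes removed: 5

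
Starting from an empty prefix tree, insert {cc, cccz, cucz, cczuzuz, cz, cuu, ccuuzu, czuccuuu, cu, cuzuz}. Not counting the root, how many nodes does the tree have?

Trie structure (* marks end of a word):
(root)
└─ c
   ├─ c *
   │  ├─ c
   │  │  └─ z *
   │  ├─ u
   │  │  └─ u
   │  │     └─ z
   │  │        └─ u *
   │  └─ z
   │     └─ u
   │        └─ z
   │           └─ u
   │              └─ z *
   ├─ u *
   │  ├─ c
   │  │  └─ z *
   │  ├─ u *
   │  └─ z
   │     └─ u
   │        └─ z *
   └─ z *
      └─ u
         └─ c
            └─ c
               └─ u
                  └─ u
                     └─ u *
Counting every labelled node above: 27.

27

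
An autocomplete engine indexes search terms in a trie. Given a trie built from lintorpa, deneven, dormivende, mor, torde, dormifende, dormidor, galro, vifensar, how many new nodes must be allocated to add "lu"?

The longest prefix of "lu" already in the trie is "l" (length 1).
So 2 − 1 = 1 new nodes.

1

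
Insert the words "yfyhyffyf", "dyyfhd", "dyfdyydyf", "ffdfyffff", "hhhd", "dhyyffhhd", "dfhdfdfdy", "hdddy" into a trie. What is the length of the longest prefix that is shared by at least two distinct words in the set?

2

Look for the deepest trie node that still has at least two words in its subtree.
"dyfdyydyf" and "dyyfhd" agree on "dy" (2 characters) before diverging; nothing deeper is shared.
Longest shared-prefix length: 2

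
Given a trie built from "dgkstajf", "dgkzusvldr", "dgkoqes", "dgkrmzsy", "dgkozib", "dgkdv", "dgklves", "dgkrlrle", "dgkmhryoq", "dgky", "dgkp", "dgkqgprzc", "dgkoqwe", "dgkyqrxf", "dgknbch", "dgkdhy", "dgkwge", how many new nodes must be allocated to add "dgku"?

"dgk" is already a path in the trie; the remaining "u" must be added.
Each of the 1 remaining characters creates one node.

1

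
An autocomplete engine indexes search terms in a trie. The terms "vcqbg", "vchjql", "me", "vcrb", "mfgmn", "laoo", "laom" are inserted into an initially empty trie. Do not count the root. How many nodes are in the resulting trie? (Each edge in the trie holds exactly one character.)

For each word, the new-node count is its length minus the longest prefix already in the trie:
  "vcqbg" → 5 new (v, c, q, b, g)
  "vchjql" → prefix "vc" already present; 4 new (h, j, q, l)
  "me" → 2 new (m, e)
  "vcrb" → prefix "vc" already present; 2 new (r, b)
  "mfgmn" → prefix "m" already present; 4 new (f, g, m, n)
  "laoo" → 4 new (l, a, o, o)
  "laom" → prefix "lao" already present; 1 new (m)
Total nodes = 5 + 4 + 2 + 2 + 4 + 4 + 1 = 22

22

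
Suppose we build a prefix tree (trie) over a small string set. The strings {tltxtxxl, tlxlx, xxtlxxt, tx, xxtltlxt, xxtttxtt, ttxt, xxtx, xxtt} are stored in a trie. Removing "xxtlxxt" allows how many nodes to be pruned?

3

A node on "xxtlxxt"'s path can go only if nothing else ends at it or branches off below it.
The suffix "xxt" (3 nodes) is used only by "xxtlxxt"; the node for "xxtl" still has the child "t", so pruning stops there.
Nodes removed: 3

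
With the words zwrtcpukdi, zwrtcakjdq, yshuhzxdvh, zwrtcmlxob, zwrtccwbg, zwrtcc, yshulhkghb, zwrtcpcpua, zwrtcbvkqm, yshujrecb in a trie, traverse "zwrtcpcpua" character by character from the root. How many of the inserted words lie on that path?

1

Check each prefix of "zwrtcpcpua" against the stored set — each match is an end-marker on the path.
Prefixes of the query that are stored words: "zwrtcpcpua"
Count: 1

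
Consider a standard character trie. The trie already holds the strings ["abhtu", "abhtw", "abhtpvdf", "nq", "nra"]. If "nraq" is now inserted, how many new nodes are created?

Walking "nraq" from the root, the first 3 characters ("nra") follow existing edges; "q" is the first miss.
New nodes needed: |"nraq"| − 3 = 4 − 3 = 1.

1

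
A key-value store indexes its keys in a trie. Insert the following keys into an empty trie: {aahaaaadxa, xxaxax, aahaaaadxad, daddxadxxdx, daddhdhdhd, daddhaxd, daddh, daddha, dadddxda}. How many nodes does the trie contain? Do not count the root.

41

For each word, the new-node count is its length minus the longest prefix already in the trie:
  "aahaaaadxa" → 10 new (a, a, h, a, a, a, a, d, x, a)
  "xxaxax" → 6 new (x, x, a, x, a, x)
  "aahaaaadxad" → prefix "aahaaaadxa" already present; 1 new (d)
  "daddxadxxdx" → 11 new (d, a, d, d, x, a, d, x, x, d, x)
  "daddhdhdhd" → prefix "dadd" already present; 6 new (h, d, h, d, h, d)
  "daddhaxd" → prefix "daddh" already present; 3 new (a, x, d)
  "daddh" → prefix "daddh" already present; 0 new (none)
  "daddha" → prefix "daddha" already present; 0 new (none)
  "dadddxda" → prefix "dadd" already present; 4 new (d, x, d, a)
Total nodes = 10 + 6 + 1 + 11 + 6 + 3 + 0 + 0 + 4 = 41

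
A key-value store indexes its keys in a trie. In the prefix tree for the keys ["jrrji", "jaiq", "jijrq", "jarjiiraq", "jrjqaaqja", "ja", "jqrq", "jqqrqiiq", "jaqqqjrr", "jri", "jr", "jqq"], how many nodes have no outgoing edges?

Leaves are exactly the stored words that no other stored word extends.
Those words: "jaiq", "jaqqqjrr", "jarjiiraq", "jijrq", "jqqrqiiq", "jqrq", "jri", "jrjqaaqja", "jrrji"
Leaf count: 9

9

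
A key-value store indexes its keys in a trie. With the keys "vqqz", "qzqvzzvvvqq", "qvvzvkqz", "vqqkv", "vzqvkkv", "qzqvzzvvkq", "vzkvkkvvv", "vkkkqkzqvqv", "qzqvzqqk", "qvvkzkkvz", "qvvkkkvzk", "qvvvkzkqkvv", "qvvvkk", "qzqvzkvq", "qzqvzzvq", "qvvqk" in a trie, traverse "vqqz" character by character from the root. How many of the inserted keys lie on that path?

Walk "vqqz" from the root; an end-of-word marker is hit whenever a stored word is a prefix of "vqqz".
Prefixes of the query that are stored words: "vqqz"
Count: 1

1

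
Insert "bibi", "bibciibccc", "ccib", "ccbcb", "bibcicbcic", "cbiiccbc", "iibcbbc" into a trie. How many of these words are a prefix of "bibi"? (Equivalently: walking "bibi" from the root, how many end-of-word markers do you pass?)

Walk "bibi" from the root; an end-of-word marker is hit whenever a stored word is a prefix of "bibi".
Prefixes of the query that are stored words: "bibi"
Count: 1

1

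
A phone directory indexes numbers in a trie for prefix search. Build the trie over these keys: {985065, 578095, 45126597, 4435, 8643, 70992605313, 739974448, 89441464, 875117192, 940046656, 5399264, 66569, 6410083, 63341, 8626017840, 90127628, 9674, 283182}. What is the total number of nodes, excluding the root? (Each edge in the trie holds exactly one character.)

For each word, the new-node count is its length minus the longest prefix already in the trie:
  "985065" → 6 new (9, 8, 5, 0, 6, 5)
  "578095" → 6 new (5, 7, 8, 0, 9, 5)
  "45126597" → 8 new (4, 5, 1, 2, 6, 5, 9, 7)
  "4435" → prefix "4" already present; 3 new (4, 3, 5)
  "8643" → 4 new (8, 6, 4, 3)
  "70992605313" → 11 new (7, 0, 9, 9, 2, 6, 0, 5, 3, 1, 3)
  "739974448" → prefix "7" already present; 8 new (3, 9, 9, 7, 4, 4, 4, 8)
  "89441464" → prefix "8" already present; 7 new (9, 4, 4, 1, 4, 6, 4)
  "875117192" → prefix "8" already present; 8 new (7, 5, 1, 1, 7, 1, 9, 2)
  "940046656" → prefix "9" already present; 8 new (4, 0, 0, 4, 6, 6, 5, 6)
  "5399264" → prefix "5" already present; 6 new (3, 9, 9, 2, 6, 4)
  "66569" → 5 new (6, 6, 5, 6, 9)
  "6410083" → prefix "6" already present; 6 new (4, 1, 0, 0, 8, 3)
  "63341" → prefix "6" already present; 4 new (3, 3, 4, 1)
  "8626017840" → prefix "86" already present; 8 new (2, 6, 0, 1, 7, 8, 4, 0)
  "90127628" → prefix "9" already present; 7 new (0, 1, 2, 7, 6, 2, 8)
  "9674" → prefix "9" already present; 3 new (6, 7, 4)
  "283182" → 6 new (2, 8, 3, 1, 8, 2)
Total nodes = 6 + 6 + 8 + 3 + 4 + 11 + 8 + 7 + 8 + 8 + 6 + 5 + 6 + 4 + 8 + 7 + 3 + 6 = 114

114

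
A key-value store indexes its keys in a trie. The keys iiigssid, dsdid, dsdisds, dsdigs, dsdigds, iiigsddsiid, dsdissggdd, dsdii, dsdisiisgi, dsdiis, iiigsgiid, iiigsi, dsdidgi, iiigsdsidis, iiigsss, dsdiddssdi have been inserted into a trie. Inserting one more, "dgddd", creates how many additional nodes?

4

"d" is already a path in the trie; the remaining "gddd" must be added.
Each of the 4 remaining characters creates one node.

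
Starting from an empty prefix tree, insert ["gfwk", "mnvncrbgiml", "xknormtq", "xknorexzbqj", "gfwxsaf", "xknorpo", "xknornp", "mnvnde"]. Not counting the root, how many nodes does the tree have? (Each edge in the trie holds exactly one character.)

39

Count nodes per top-level branch (shared prefixes stored once):
  'g'-branch (gfwk, gfwxsaf): 8 nodes
  'm'-branch (mnvncrbgiml, mnvnde): 13 nodes
  'x'-branch (xknorexzbqj, xknormtq, xknornp, xknorpo): 18 nodes
Sum: 39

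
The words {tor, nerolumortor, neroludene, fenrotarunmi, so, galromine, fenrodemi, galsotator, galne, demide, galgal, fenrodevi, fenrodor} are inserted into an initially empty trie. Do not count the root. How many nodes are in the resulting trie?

68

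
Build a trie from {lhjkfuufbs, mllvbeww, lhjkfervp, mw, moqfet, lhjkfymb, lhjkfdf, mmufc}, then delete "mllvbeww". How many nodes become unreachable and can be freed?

7

After clearing the end-marker at "mllvbeww", prune upward until reaching a node still needed by another word.
The suffix "llvbeww" (7 nodes) is used only by "mllvbeww"; the node for "m" still has the child "w", so pruning stops there.
Nodes removed: 7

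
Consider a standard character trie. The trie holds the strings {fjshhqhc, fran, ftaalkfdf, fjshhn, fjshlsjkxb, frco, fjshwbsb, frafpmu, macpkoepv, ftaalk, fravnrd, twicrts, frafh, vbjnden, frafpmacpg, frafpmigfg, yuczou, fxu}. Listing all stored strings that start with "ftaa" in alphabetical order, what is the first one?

ftaalk

Filter for "ftaa…" and sort: "ftaalk", "ftaalkfdf"
The 1st is ftaalk.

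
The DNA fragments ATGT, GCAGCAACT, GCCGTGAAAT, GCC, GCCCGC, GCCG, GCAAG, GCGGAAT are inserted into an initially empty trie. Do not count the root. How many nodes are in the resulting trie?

Count nodes per top-level branch (shared prefixes stored once):
  'A'-branch (ATGT): 4 nodes
  'G'-branch (GCAAG, GCAGCAACT, GCC, GCCCGC, GCCG, GCCGTGAAAT, GCGGAAT): 27 nodes
Sum: 31

31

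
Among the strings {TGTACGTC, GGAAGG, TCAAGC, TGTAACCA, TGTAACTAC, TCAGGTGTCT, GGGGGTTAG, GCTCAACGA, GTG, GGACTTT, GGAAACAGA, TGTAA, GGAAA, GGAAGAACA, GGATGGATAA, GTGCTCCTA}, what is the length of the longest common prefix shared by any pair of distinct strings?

6

The deepest shared node is where two words last agree before diverging.
"TGTAACCA" and "TGTAACTAC" agree on "TGTAAC" (6 characters) before diverging; nothing deeper is shared.
Longest shared-prefix length: 6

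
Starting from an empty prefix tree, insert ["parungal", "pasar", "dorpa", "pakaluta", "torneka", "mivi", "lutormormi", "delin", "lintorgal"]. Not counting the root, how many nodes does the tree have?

55

Insert word by word; a character creates a node only if that edge doesn't already exist:
  "parungal" → 8 new (p, a, r, u, n, g, a, l)
  "pasar" → prefix "pa" already present; 3 new (s, a, r)
  "dorpa" → 5 new (d, o, r, p, a)
  "pakaluta" → prefix "pa" already present; 6 new (k, a, l, u, t, a)
  "torneka" → 7 new (t, o, r, n, e, k, a)
  "mivi" → 4 new (m, i, v, i)
  "lutormormi" → 10 new (l, u, t, o, r, m, o, r, m, i)
  "delin" → prefix "d" already present; 4 new (e, l, i, n)
  "lintorgal" → prefix "l" already present; 8 new (i, n, t, o, r, g, a, l)
Total nodes = 8 + 3 + 5 + 6 + 7 + 4 + 10 + 4 + 8 = 55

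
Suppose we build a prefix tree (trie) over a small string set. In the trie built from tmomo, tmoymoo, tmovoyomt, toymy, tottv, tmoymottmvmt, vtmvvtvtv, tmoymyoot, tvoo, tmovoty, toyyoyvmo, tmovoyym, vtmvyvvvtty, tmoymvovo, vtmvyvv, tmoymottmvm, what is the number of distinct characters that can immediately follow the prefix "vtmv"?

2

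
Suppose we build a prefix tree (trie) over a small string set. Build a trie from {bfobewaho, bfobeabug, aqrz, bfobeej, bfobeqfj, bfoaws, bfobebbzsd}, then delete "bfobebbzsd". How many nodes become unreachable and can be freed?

Walk "bfobebbzsd" from the leaf back toward the root, removing each node that no remaining word uses.
The suffix "bbzsd" (5 nodes) is used only by "bfobebbzsd"; the node for "bfobe" still has the child "w", so pruning stops there.
Nodes removed: 5

5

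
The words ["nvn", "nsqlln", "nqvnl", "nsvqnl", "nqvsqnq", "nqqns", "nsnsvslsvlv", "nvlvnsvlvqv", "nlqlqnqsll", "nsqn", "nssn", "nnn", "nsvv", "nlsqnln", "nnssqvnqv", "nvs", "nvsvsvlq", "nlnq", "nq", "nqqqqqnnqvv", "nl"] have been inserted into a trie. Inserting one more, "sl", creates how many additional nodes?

"sl" shares no prefix with any stored word, so all 2 characters open new nodes.
2 − 0 = 2 new nodes.

2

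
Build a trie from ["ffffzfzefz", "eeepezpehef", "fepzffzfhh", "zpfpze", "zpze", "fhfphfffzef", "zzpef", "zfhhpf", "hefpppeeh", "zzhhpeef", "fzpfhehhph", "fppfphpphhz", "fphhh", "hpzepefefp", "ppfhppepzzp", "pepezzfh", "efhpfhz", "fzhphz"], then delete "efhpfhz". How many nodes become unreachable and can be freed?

6

After clearing the end-marker at "efhpfhz", prune upward until reaching a node still needed by another word.
The suffix "fhpfhz" (6 nodes) is used only by "efhpfhz"; the node for "e" still has the child "e", so pruning stops there.
Nodes removed: 6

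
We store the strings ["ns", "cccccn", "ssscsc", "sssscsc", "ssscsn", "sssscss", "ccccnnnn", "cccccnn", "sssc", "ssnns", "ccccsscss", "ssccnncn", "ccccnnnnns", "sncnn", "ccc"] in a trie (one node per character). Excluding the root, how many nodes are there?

45

For each word, the new-node count is its length minus the longest prefix already in the trie:
  "ns" → 2 new (n, s)
  "cccccn" → 6 new (c, c, c, c, c, n)
  "ssscsc" → 6 new (s, s, s, c, s, c)
  "sssscsc" → prefix "sss" already present; 4 new (s, c, s, c)
  "ssscsn" → prefix "ssscs" already present; 1 new (n)
  "sssscss" → prefix "sssscs" already present; 1 new (s)
  "ccccnnnn" → prefix "cccc" already present; 4 new (n, n, n, n)
  "cccccnn" → prefix "cccccn" already present; 1 new (n)
  "sssc" → prefix "sssc" already present; 0 new (none)
  "ssnns" → prefix "ss" already present; 3 new (n, n, s)
  "ccccsscss" → prefix "cccc" already present; 5 new (s, s, c, s, s)
  "ssccnncn" → prefix "ss" already present; 6 new (c, c, n, n, c, n)
  "ccccnnnnns" → prefix "ccccnnnn" already present; 2 new (n, s)
  "sncnn" → prefix "s" already present; 4 new (n, c, n, n)
  "ccc" → prefix "ccc" already present; 0 new (none)
Total nodes = 2 + 6 + 6 + 4 + 1 + 1 + 4 + 1 + 0 + 3 + 5 + 6 + 2 + 4 + 0 = 45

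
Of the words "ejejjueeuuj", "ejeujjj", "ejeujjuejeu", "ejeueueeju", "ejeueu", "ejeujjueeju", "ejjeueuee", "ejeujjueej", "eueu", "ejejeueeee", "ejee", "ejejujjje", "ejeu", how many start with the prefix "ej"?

Filter for entries beginning with "ej":
Words under "ej": ejee, ejejeueeee, ejejjueeuuj, ejejujjje, ejeu, ejeueu, ejeueueeju, ejeujjj, ejeujjueej, ejeujjueeju, ejeujjuejeu, ejjeueuee
Count: 12

12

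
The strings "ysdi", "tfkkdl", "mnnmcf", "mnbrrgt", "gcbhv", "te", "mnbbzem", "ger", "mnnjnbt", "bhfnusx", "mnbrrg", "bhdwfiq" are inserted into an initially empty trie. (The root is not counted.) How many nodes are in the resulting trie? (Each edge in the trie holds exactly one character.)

For each word, the new-node count is its length minus the longest prefix already in the trie:
  "ysdi" → 4 new (y, s, d, i)
  "tfkkdl" → 6 new (t, f, k, k, d, l)
  "mnnmcf" → 6 new (m, n, n, m, c, f)
  "mnbrrgt" → prefix "mn" already present; 5 new (b, r, r, g, t)
  "gcbhv" → 5 new (g, c, b, h, v)
  "te" → prefix "t" already present; 1 new (e)
  "mnbbzem" → prefix "mnb" already present; 4 new (b, z, e, m)
  "ger" → prefix "g" already present; 2 new (e, r)
  "mnnjnbt" → prefix "mnn" already present; 4 new (j, n, b, t)
  "bhfnusx" → 7 new (b, h, f, n, u, s, x)
  "mnbrrg" → prefix "mnbrrg" already present; 0 new (none)
  "bhdwfiq" → prefix "bh" already present; 5 new (d, w, f, i, q)
Total nodes = 4 + 6 + 6 + 5 + 5 + 1 + 4 + 2 + 4 + 7 + 0 + 5 = 49

49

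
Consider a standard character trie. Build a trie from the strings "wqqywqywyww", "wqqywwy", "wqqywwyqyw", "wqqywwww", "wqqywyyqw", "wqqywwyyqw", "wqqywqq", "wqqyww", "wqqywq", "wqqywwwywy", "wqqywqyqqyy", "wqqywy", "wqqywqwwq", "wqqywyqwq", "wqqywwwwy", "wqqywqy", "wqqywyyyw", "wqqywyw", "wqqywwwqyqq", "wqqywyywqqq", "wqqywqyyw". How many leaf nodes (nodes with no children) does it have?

15

Leaves are exactly the stored words that no other stored word extends.
Those words: "wqqywqq", "wqqywqwwq", "wqqywqyqqyy", "wqqywqywyww", "wqqywqyyw", "wqqywwwqyqq", "wqqywwwwy", "wqqywwwywy", "wqqywwyqyw", "wqqywwyyqw", "wqqywyqwq", "wqqywyw", "wqqywyyqw", "wqqywyywqqq", "wqqywyyyw"
Leaf count: 15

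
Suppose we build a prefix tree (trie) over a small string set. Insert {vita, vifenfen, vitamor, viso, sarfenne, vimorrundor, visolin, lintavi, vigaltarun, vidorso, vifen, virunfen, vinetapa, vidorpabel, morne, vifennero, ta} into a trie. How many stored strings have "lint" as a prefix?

Filter for entries beginning with "lint":
Words under "lint": lintavi
Count: 1

1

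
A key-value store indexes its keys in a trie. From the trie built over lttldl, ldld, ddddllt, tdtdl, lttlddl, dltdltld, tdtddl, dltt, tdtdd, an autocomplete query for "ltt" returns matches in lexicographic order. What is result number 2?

Filter for "ltt…" and sort: "lttlddl", "lttldl"
The 2nd is lttldl.

lttldl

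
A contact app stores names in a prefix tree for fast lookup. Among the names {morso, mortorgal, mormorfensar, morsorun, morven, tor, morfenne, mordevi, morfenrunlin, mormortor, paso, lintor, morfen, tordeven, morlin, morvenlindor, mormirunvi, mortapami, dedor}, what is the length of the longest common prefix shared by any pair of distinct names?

6

The deepest shared node is where two words last agree before diverging.
e.g. "morfen" and "morfenne" share the prefix "morfen" of length 6; no pair shares a longer one.
Longest shared-prefix length: 6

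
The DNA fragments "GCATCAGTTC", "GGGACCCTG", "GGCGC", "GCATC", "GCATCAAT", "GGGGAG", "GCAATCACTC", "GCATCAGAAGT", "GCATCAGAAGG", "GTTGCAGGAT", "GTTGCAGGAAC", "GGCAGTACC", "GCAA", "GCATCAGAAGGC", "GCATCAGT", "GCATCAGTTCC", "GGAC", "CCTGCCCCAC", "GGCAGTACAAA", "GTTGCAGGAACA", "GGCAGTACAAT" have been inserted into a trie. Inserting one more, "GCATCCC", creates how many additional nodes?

The longest prefix of "GCATCCC" already in the trie is "GCATC" (length 5).
So 7 − 5 = 2 new nodes.

2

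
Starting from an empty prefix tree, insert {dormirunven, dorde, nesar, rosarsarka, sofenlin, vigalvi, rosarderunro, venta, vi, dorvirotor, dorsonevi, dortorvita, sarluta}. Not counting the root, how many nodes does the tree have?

Count nodes per top-level branch (shared prefixes stored once):
  'd'-branch (dorde, dormirunven, dorsonevi, dortorvita, dorvirotor): 33 nodes
  'n'-branch (nesar): 5 nodes
  'r'-branch (rosarderunro, rosarsarka): 17 nodes
  's'-branch (sarluta, sofenlin): 14 nodes
  'v'-branch (venta, vi, vigalvi): 11 nodes
Sum: 80

80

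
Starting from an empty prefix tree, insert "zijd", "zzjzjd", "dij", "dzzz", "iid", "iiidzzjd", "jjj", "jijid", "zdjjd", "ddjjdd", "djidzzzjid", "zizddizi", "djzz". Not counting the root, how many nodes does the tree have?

57

Insert word by word; a character creates a node only if that edge doesn't already exist:
  "zijd" → 4 new (z, i, j, d)
  "zzjzjd" → prefix "z" already present; 5 new (z, j, z, j, d)
  "dij" → 3 new (d, i, j)
  "dzzz" → prefix "d" already present; 3 new (z, z, z)
  "iid" → 3 new (i, i, d)
  "iiidzzjd" → prefix "ii" already present; 6 new (i, d, z, z, j, d)
  "jjj" → 3 new (j, j, j)
  "jijid" → prefix "j" already present; 4 new (i, j, i, d)
  "zdjjd" → prefix "z" already present; 4 new (d, j, j, d)
  "ddjjdd" → prefix "d" already present; 5 new (d, j, j, d, d)
  "djidzzzjid" → prefix "d" already present; 9 new (j, i, d, z, z, z, j, i, d)
  "zizddizi" → prefix "zi" already present; 6 new (z, d, d, i, z, i)
  "djzz" → prefix "dj" already present; 2 new (z, z)
Total nodes = 4 + 5 + 3 + 3 + 3 + 6 + 3 + 4 + 4 + 5 + 9 + 6 + 2 = 57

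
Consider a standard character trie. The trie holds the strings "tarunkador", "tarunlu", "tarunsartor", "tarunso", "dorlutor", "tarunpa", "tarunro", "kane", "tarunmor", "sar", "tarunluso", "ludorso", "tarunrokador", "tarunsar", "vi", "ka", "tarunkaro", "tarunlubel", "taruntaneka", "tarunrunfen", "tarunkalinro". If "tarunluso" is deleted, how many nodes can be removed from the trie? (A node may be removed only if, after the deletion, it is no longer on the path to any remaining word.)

Walk "tarunluso" from the leaf back toward the root, removing each node that no remaining word uses.
The suffix "so" (2 nodes) is used only by "tarunluso"; the node for "tarunlu" still has the child "b", so pruning stops there.
Nodes removed: 2

2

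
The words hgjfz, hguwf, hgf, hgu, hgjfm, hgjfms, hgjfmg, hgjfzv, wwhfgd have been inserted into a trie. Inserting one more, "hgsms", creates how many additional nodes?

The longest prefix of "hgsms" already in the trie is "hg" (length 2).
So 5 − 2 = 3 new nodes.

3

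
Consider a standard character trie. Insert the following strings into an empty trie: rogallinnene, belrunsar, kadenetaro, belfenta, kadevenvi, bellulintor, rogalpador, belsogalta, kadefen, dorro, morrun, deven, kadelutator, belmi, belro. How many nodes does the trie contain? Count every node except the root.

Insert word by word; a character creates a node only if that edge doesn't already exist:
  "rogallinnene" → 12 new (r, o, g, a, l, l, i, n, n, e, n, e)
  "belrunsar" → 9 new (b, e, l, r, u, n, s, a, r)
  "kadenetaro" → 10 new (k, a, d, e, n, e, t, a, r, o)
  "belfenta" → prefix "bel" already present; 5 new (f, e, n, t, a)
  "kadevenvi" → prefix "kade" already present; 5 new (v, e, n, v, i)
  "bellulintor" → prefix "bel" already present; 8 new (l, u, l, i, n, t, o, r)
  "rogalpador" → prefix "rogal" already present; 5 new (p, a, d, o, r)
  "belsogalta" → prefix "bel" already present; 7 new (s, o, g, a, l, t, a)
  "kadefen" → prefix "kade" already present; 3 new (f, e, n)
  "dorro" → 5 new (d, o, r, r, o)
  "morrun" → 6 new (m, o, r, r, u, n)
  "deven" → prefix "d" already present; 4 new (e, v, e, n)
  "kadelutator" → prefix "kade" already present; 7 new (l, u, t, a, t, o, r)
  "belmi" → prefix "bel" already present; 2 new (m, i)
  "belro" → prefix "belr" already present; 1 new (o)
Total nodes = 12 + 9 + 10 + 5 + 5 + 8 + 5 + 7 + 3 + 5 + 6 + 4 + 7 + 2 + 1 = 89

89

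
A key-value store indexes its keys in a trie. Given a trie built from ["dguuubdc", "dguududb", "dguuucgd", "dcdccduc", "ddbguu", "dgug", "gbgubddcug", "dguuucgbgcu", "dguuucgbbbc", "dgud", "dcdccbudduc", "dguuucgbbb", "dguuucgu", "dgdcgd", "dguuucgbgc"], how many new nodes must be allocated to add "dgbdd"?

The longest prefix of "dgbdd" already in the trie is "dg" (length 2).
New nodes needed: |"dgbdd"| − 2 = 5 − 2 = 3.

3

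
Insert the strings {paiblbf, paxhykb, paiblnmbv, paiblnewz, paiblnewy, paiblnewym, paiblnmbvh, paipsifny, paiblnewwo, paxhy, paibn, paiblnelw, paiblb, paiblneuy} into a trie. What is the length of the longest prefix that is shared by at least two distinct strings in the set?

9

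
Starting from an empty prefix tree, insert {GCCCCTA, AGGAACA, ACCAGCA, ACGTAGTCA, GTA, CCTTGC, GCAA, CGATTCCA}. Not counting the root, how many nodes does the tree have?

Count nodes per top-level branch (shared prefixes stored once):
  'A'-branch (ACCAGCA, ACGTAGTCA, AGGAACA): 20 nodes
  'C'-branch (CCTTGC, CGATTCCA): 13 nodes
  'G'-branch (GCAA, GCCCCTA, GTA): 11 nodes
Sum: 44

44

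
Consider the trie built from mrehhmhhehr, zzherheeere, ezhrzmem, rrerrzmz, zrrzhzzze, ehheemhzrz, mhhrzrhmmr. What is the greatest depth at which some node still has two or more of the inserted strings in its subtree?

The deepest shared node is where two words last agree before diverging.
e.g. "ehheemhzrz" and "ezhrzmem" share the prefix "e" of length 1; no pair shares a longer one.
Longest shared-prefix length: 1

1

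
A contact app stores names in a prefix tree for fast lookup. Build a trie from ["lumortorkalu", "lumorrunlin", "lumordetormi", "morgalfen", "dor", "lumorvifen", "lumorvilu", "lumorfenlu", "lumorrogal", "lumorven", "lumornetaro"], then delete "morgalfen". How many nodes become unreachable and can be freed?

9

A node on "morgalfen"'s path can go only if nothing else ends at it or branches off below it.
No other word shares any prefix with "morgalfen", so all 9 of its nodes go.
Nodes removed: 9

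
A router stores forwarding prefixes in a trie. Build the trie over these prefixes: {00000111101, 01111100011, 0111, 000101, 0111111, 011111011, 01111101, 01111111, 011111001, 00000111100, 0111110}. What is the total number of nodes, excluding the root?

30

Trace insertions, counting only characters that open a new branch:
  "00000111101" → 11 new (0, 0, 0, 0, 0, 1, 1, 1, 1, 0, 1)
  "01111100011" → prefix "0" already present; 10 new (1, 1, 1, 1, 1, 0, 0, 0, 1, 1)
  "0111" → prefix "0111" already present; 0 new (none)
  "000101" → prefix "000" already present; 3 new (1, 0, 1)
  "0111111" → prefix "011111" already present; 1 new (1)
  "011111011" → prefix "0111110" already present; 2 new (1, 1)
  "01111101" → prefix "01111101" already present; 0 new (none)
  "01111111" → prefix "0111111" already present; 1 new (1)
  "011111001" → prefix "01111100" already present; 1 new (1)
  "00000111100" → prefix "0000011110" already present; 1 new (0)
  "0111110" → prefix "0111110" already present; 0 new (none)
Total nodes = 11 + 10 + 0 + 3 + 1 + 2 + 0 + 1 + 1 + 1 + 0 = 30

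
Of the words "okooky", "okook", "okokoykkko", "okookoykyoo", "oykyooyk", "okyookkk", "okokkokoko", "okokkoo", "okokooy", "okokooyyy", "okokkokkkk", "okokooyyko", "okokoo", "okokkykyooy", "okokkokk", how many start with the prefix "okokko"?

4

Walk to "okokko"; the words in its subtree are exactly those with that prefix.
Words under "okokko": okokkokk, okokkokkkk, okokkokoko, okokkoo
Count: 4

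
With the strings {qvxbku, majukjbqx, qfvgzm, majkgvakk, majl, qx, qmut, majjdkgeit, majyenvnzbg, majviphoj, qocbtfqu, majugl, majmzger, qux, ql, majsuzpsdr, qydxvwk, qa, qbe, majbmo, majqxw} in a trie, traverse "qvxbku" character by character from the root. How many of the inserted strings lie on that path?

Check each prefix of "qvxbku" against the stored set — each match is an end-marker on the path.
Prefixes of the query that are stored words: "qvxbku"
Count: 1

1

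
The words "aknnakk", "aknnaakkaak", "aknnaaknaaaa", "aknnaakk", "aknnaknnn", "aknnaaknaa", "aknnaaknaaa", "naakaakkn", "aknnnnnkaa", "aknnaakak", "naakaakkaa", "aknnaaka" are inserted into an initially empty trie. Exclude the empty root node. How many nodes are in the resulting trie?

Count nodes per top-level branch (shared prefixes stored once):
  'a'-branch (aknnaaka, aknnaakak, aknnaakk, aknnaakkaak, aknnaaknaa, aknnaaknaaa, aknnaaknaaaa, aknnakk, aknnaknnn, aknnnnnkaa): 29 nodes
  'n'-branch (naakaakkaa, naakaakkn): 11 nodes
Sum: 40

40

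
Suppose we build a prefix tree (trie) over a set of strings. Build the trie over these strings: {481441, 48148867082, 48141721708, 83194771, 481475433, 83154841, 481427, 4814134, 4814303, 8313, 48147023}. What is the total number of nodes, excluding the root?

49

Insert word by word; a character creates a node only if that edge doesn't already exist:
  "481441" → 6 new (4, 8, 1, 4, 4, 1)
  "48148867082" → prefix "4814" already present; 7 new (8, 8, 6, 7, 0, 8, 2)
  "48141721708" → prefix "4814" already present; 7 new (1, 7, 2, 1, 7, 0, 8)
  "83194771" → 8 new (8, 3, 1, 9, 4, 7, 7, 1)
  "481475433" → prefix "4814" already present; 5 new (7, 5, 4, 3, 3)
  "83154841" → prefix "831" already present; 5 new (5, 4, 8, 4, 1)
  "481427" → prefix "4814" already present; 2 new (2, 7)
  "4814134" → prefix "48141" already present; 2 new (3, 4)
  "4814303" → prefix "4814" already present; 3 new (3, 0, 3)
  "8313" → prefix "831" already present; 1 new (3)
  "48147023" → prefix "48147" already present; 3 new (0, 2, 3)
Total nodes = 6 + 7 + 7 + 8 + 5 + 5 + 2 + 2 + 3 + 1 + 3 = 49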